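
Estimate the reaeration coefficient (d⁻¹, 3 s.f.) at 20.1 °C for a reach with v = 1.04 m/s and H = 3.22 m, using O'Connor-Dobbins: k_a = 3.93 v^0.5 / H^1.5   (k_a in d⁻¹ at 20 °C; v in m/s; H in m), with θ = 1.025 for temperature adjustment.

k_a ≈ 0.695 d⁻¹

k_a(20) = 3.93 × 1.04^0.5 / 3.22^1.5 = 3.93 × 1.020 / 5.778 = 0.6936 d⁻¹.
k_a(20.1) = 0.6936 × 1.025^(20.1−20) = 0.6936 × 1.002 = 0.6953 d⁻¹.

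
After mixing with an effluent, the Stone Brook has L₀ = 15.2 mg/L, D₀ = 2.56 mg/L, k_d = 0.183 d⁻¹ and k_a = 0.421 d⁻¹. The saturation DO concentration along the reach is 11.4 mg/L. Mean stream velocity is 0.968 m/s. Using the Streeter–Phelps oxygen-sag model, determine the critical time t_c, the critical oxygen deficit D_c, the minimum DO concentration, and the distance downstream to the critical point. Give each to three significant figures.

t_c ≈ 2.46 d; D_c ≈ 4.21 mg/L; min DO ≈ 7.19 mg/L; x_c ≈ 206 km

t_c = [1/(k_a−k_d)] ln[(k_a/k_d)(1 − D₀(k_a−k_d)/(k_d L₀))]
= [1/(0.421−0.183)] ln[(0.421/0.183)(1 − 2.56×0.2380/(0.183×15.2))]
= (1/0.2380) ln[2.301 × 0.7810] = 4.202 × ln(1.797) = 4.202 × 0.5859 = 2.462 d.
L(t_c) = L₀ e^(−k_d t_c) = 15.2 × 0.6373 = 9.687 mg/L, and at the critical point k_a D_c = k_d L, so D_c = (0.183/0.421) × 9.687 = 4.211 mg/L.
Minimum DO = C_s − D_c = 11.4 − 4.211 = 7.189 mg/L.
x_c = v t_c = 0.968 m/s × 2.462 d × 86400 s/d = 205900 m ≈ 206 km.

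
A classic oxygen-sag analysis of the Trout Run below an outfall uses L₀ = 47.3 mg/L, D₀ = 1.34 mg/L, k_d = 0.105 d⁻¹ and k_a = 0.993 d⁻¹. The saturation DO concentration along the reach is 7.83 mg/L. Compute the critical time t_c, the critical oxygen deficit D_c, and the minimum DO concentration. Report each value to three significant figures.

t_c = [1/(k_a−k_d)] ln[(k_a/k_d)(1 − D₀(k_a−k_d)/(k_d L₀))]
= [1/(0.993−0.105)] ln[(0.993/0.105)(1 − 1.34×0.8880/(0.105×47.3))]
= (1/0.8880) ln[9.457 × 0.7604] = 1.126 × ln(7.191) = 1.126 × 1.973 = 2.222 d.
D_c = (k_d/k_a) L₀ e^(−k_d t_c) = (0.105/0.993) × 47.3 × e^(−0.105×2.222) = 0.1057 × 47.3 × 0.7919 = 3.961 mg/L.
Minimum DO = C_s − D_c = 7.83 − 3.961 = 3.869 mg/L.

t_c ≈ 2.22 d; D_c ≈ 3.96 mg/L; min DO ≈ 3.87 mg/L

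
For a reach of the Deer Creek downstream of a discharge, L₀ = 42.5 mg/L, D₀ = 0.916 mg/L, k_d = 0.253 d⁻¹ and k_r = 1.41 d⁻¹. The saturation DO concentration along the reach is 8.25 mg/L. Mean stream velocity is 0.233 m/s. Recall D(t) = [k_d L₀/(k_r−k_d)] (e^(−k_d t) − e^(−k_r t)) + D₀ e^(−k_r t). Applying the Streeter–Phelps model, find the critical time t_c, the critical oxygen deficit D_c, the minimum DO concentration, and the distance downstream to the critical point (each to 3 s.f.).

At the critical point dD/dt = 0, so k_d L₀ e^(−k_d t) = k_r D. Substituting D(t) from the Streeter–Phelps equation and solving for t gives
t_c = ln[(k_r/k_d)(1 − D₀(k_r−k_d)/(k_d L₀))] / (k_r−k_d).
Here k_r−k_d = 1.157 d⁻¹ and 1 − D₀(k_r−k_d)/(k_d L₀) = 1 − 0.916×1.157/(0.253×42.5) = 0.9014, so
t_c = ln(5.573 × 0.9014) / 1.157 = 1.614 / 1.157 = 1.395 d.
L(t_c) = L₀ e^(−k_d t_c) = 42.5 × 0.7026 = 29.86 mg/L, and at the critical point k_r D_c = k_d L, so D_c = (0.253/1.41) × 29.86 = 5.358 mg/L.
Minimum DO = C_s − D_c = 8.25 − 5.358 = 2.892 mg/L.
x_c = v t_c = 0.233 m/s × 1.395 d × 86400 s/d = 28090 m ≈ 28.1 km.

t_c ≈ 1.40 d; D_c ≈ 5.36 mg/L; min DO ≈ 2.89 mg/L; x_c ≈ 28.1 km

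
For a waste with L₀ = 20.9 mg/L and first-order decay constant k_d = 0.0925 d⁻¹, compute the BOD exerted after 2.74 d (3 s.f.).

y_t = L₀(1 − e^(−k_d t)) = 20.9 × (1 − e^(−0.0925×2.74))
= 20.9 × (1 − 0.7761) = 20.9 × 0.2239 = 4.679 mg/L.

y ≈ 4.68 mg/L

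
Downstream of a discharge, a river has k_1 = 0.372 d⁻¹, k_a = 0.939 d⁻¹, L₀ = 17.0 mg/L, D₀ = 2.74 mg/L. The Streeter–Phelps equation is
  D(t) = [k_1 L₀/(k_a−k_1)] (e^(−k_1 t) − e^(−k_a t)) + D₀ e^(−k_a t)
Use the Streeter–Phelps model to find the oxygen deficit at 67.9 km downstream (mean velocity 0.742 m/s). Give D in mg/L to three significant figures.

Travel time t = x/v = 67.9 km / (0.742 m/s) = 67900 m / 0.742 m/s = 91510 s = 1.059 d.
k_1 L₀/(k_a−k_1) = 0.372×17.0/(0.939−0.372) = 6.324/0.5670 = 11.15 mg/L.
e^(−k_1 t) = e^(−0.372×1.059) = 0.6744; e^(−k_a t) = e^(−0.939×1.059) = 0.3699.
D = 11.15 × (0.6744 − 0.3699) + 2.74 × 0.3699 = 3.396 + 1.014 = 4.409 mg/L.

D ≈ 4.41 mg/L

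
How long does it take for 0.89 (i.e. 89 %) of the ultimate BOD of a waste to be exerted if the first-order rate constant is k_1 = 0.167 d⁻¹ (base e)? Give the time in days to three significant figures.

t ≈ 13.2 d

y/L₀ = 1 − e^(−k_1 t) = 0.89 ⇒ e^(−k_1 t) = 0.110
t = −ln(0.110) / 0.167 = 2.207 / 0.167 = 13.22 d.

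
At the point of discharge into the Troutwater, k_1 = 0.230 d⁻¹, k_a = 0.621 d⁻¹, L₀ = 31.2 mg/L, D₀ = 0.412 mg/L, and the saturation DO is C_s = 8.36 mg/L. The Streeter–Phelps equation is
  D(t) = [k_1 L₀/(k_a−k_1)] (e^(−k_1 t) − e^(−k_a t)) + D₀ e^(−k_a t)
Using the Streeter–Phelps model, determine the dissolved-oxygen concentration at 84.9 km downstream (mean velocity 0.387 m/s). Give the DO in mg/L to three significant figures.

DO ≈ 1.83 mg/L

Travel time t = x/v = 84.9 km / (0.387 m/s) = 84900 m / 0.387 m/s = 219400 s = 2.539 d.
k_1 L₀/(k_a−k_1) = 0.230×31.2/(0.621−0.230) = 7.176/0.3910 = 18.35 mg/L.
e^(−k_1 t) = e^(−0.230×2.539) = 0.5577; e^(−k_a t) = e^(−0.621×2.539) = 0.2066.
D = 18.35 × (0.5577 − 0.2066) + 0.412 × 0.2066 = 6.442 + 0.08513 = 6.528 mg/L.
DO = C_s − D = 8.36 − 6.528 = 1.832 mg/L.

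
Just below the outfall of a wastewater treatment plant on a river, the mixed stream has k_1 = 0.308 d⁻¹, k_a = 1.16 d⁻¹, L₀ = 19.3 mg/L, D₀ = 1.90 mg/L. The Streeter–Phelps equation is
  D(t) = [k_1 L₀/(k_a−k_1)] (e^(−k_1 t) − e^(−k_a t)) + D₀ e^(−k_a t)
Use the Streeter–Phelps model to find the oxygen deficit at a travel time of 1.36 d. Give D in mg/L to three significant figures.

k_1 L₀/(k_a−k_1) = 0.308×19.3/(1.16−0.308) = 5.944/0.8520 = 6.977 mg/L.
e^(−k_1 t) = e^(−0.308×1.360) = 0.6578; e^(−k_a t) = e^(−1.16×1.360) = 0.2065.
D = 6.977 × (0.6578 − 0.2065) + 1.90 × 0.2065 = 3.149 + 0.3923 = 3.541 mg/L.

D ≈ 3.54 mg/L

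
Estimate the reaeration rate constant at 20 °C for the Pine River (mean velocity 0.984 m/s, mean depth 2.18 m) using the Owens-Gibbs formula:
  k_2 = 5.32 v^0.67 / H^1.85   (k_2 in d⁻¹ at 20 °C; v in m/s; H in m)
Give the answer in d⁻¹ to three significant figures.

k_2 = 5.32 × 0.984^0.67 / 2.18^1.85 = 5.32 × 0.9893 / 4.228 = 1.245 d⁻¹.

k_2 ≈ 1.24 d⁻¹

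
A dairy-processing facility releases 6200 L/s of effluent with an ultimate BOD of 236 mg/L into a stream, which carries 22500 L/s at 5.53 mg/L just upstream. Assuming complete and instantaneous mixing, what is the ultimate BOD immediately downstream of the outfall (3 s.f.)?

55.3 mg/L

Flow-weighted mixing: C = (Q_r C_r + Q_w C_w)/(Q_r + Q_w)
= (22500×5.53 + 6200×236)/(22500 + 6200) = 1.588×10^6/28700 = 55.32 mg/L.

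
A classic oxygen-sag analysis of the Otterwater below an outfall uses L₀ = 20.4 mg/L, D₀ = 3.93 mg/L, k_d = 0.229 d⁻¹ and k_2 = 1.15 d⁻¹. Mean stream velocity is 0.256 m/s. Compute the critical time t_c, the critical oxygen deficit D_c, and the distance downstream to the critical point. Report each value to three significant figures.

With k_2/k_d = 5.022 and 1 − D₀(k_2−k_d)/(k_d L₀) = 0.2252,
t_c = ln(5.022 × 0.2252) / (1.15 − 0.229) = ln(1.131) / 0.9210 = 0.1231/0.9210 = 0.1336 d.
D_c = (k_d/k_2) L₀ e^(−k_d t_c) = (0.229/1.15) × 20.4 × e^(−0.229×0.1336) = 0.1991 × 20.4 × 0.9699 = 3.940 mg/L.
x_c = v t_c = 0.256 m/s × 0.1336 d × 86400 s/d = 2955 m ≈ 2.96 km.

t_c ≈ 0.134 d; D_c ≈ 3.94 mg/L; x_c ≈ 2.96 km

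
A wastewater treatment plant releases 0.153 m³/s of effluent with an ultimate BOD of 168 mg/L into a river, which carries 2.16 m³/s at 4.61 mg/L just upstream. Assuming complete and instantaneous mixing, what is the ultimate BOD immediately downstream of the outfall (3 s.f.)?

Flow-weighted mixing: C = (Q_r C_r + Q_w C_w)/(Q_r + Q_w)
= (2.16×4.61 + 0.153×168)/(2.16 + 0.153) = 35.66/2.313 = 15.42 mg/L.

15.4 mg/L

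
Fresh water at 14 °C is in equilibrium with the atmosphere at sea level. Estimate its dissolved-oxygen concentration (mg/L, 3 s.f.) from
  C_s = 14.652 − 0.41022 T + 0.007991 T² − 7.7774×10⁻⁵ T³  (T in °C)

C_s ≈ 10.3 mg/L

C_s = 14.652 − 0.41022×14 + 0.007991×14² − 7.7774×10⁻⁵×14³ = 10.26 mg/L.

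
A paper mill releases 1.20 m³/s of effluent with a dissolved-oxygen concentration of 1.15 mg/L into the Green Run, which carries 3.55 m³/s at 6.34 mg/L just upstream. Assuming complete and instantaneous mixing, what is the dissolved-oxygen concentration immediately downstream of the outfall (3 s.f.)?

Flow-weighted mixing: C = (Q_r C_r + Q_w C_w)/(Q_r + Q_w)
= (3.55×6.34 + 1.20×1.15)/(3.55 + 1.20) = 23.89/4.750 = 5.029 mg/L.

5.03 mg/L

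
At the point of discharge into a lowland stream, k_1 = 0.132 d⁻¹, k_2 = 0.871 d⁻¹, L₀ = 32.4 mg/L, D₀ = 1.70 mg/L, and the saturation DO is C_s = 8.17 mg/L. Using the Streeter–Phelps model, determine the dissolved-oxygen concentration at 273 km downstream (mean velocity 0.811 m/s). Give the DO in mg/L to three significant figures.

DO ≈ 4.85 mg/L

Travel time t = x/v = 273 km / (0.811 m/s) = 273000 m / 0.811 m/s = 336600 s = 3.896 d.
k_1 L₀/(k_2−k_1) = 0.132×32.4/(0.871−0.132) = 4.277/0.7390 = 5.787 mg/L.
e^(−k_1 t) = e^(−0.132×3.896) = 0.5979; e^(−k_2 t) = e^(−0.871×3.896) = 0.03359.
D = 5.787 × (0.5979 − 0.03359) + 1.70 × 0.03359 = 3.266 + 0.05711 = 3.323 mg/L.
DO = C_s − D = 8.17 − 3.323 = 4.847 mg/L.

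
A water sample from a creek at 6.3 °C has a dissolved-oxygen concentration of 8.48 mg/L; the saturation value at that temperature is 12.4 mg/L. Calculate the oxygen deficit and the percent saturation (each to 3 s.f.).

D = C_s − C = 12.4 − 8.48 = 3.92 mg/L.
% saturation = 8.48/12.4 × 100 = 68.4 %.

D ≈ 3.92 mg/L; 68.4 % saturation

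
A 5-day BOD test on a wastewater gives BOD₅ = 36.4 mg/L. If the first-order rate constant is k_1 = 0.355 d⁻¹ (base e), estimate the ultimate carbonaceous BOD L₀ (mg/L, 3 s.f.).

BOD₅ = L₀(1 − e^(−5k_1)) ⇒ L₀ = BOD₅ / (1 − e^(−5×0.355))
= 36.4 / (1 − 0.1695) = 36.4 / 0.8305 = 43.83 mg/L.

L₀ ≈ 43.8 mg/L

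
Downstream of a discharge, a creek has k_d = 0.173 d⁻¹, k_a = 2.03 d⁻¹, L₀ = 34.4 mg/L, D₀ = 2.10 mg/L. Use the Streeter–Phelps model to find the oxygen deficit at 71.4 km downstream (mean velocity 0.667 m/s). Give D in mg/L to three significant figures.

Travel time t = x/v = 71.4 km / (0.667 m/s) = 71400 m / 0.667 m/s = 107000 s = 1.239 d.
k_d L₀/(k_a−k_d) = 0.173×34.4/(2.03−0.173) = 5.951/1.857 = 3.205 mg/L.
e^(−k_d t) = e^(−0.173×1.239) = 0.8071; e^(−k_a t) = e^(−2.03×1.239) = 0.08086.
D = 3.205 × (0.8071 − 0.08086) + 2.10 × 0.08086 = 2.327 + 0.1698 = 2.497 mg/L.

D ≈ 2.50 mg/L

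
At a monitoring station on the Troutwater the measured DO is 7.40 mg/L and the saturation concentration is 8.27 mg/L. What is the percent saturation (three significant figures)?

89.5 % saturation

% saturation = C/C_s × 100 = 7.40/8.27 × 100 = 89.5 %.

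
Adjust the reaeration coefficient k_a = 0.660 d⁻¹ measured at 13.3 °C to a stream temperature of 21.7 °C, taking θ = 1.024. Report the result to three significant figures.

k_a ≈ 0.805 d⁻¹

k_a(T₂) = k_a(T₁) · θ^(T₂−T₁) = 0.660 × 1.024^(21.7−13.3)
= 0.660 × 1.024^8.40 = 0.660 × 1.220 = 0.8055 d⁻¹.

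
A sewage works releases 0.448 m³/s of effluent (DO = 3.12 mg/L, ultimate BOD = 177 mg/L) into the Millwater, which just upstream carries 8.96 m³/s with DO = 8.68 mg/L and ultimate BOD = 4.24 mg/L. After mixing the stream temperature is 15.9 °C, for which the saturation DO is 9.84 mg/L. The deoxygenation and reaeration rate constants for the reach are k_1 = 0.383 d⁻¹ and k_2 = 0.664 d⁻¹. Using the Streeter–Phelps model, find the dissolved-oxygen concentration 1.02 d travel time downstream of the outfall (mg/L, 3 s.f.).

DO ≈ 6.25 mg/L

Mixed DO = (8.96×8.68 + 0.448×3.12)/(8.96+0.448) = 79.17/9.408 = 8.415 mg/L.
Mixed L₀ = (8.96×4.24 + 0.448×177)/(9.408) = 117.3/9.408 = 12.47 mg/L.
Initial deficit D₀ = C_s − DO₀ = 9.84 − 8.415 = 1.425 mg/L.
D(1.02) = [0.383×12.47/(0.664−0.383)](e^(−0.383×1.02) − e^(−0.664×1.02)) + 1.425 e^(−0.664×1.02)
= 16.99 × (0.6766 − 0.5080) + 1.425 × 0.5080 = 3.589 mg/L.
DO = 9.84 − 3.589 = 6.251 mg/L.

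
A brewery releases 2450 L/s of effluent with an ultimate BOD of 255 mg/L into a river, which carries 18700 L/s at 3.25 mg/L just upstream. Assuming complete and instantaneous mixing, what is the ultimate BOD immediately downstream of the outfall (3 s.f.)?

Flow-weighted mixing: C = (Q_r C_r + Q_w C_w)/(Q_r + Q_w)
= (18700×3.25 + 2450×255)/(18700 + 2450) = 685500/21150 = 32.41 mg/L.

32.4 mg/L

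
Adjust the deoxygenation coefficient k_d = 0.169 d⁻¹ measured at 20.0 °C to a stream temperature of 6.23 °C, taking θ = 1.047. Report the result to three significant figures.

k_d(T₂) = k_d(T₁) · θ^(T₂−T₁) = 0.169 × 1.047^(6.23−20.0)
= 0.169 × 1.047^-13.8 = 0.169 × 0.5313 = 0.08979 d⁻¹.

k_d ≈ 0.0898 d⁻¹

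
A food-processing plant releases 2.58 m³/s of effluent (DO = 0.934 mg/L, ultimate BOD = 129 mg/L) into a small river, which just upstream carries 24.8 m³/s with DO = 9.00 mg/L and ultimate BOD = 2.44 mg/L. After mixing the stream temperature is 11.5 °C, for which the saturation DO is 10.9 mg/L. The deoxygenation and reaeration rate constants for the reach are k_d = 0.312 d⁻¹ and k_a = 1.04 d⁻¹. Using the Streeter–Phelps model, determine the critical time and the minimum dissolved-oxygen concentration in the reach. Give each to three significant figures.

t_c ≈ 0.877 d; minimum DO ≈ 7.62 mg/L

Mixed DO = (24.8×9.00 + 2.58×0.934)/(24.8+2.58) = 225.6/27.38 = 8.240 mg/L.
Mixed L₀ = (24.8×2.44 + 2.58×129)/(27.38) = 393.3/27.38 = 14.37 mg/L.
Initial deficit D₀ = C_s − DO₀ = 10.9 − 8.240 = 2.660 mg/L.
t_c = (1/0.7280) ln[(1.04/0.312)(1 − 2.660×0.7280/(0.312×14.37))] = 1.374 × ln(1.893) = 0.8767 d.
D_c = (0.312/1.04) × 14.37 × e^(−0.312×0.8767) = 0.3000 × 14.37 × 0.7607 = 3.278 mg/L.
Minimum DO = 10.9 − 3.278 = 7.622 mg/L.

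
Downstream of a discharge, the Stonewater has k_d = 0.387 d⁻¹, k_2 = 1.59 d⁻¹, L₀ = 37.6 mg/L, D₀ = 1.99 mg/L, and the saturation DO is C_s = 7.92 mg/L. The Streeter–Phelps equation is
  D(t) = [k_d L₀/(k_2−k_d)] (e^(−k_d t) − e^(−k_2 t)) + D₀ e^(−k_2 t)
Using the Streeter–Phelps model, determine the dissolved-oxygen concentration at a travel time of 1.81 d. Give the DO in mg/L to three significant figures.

DO ≈ 2.48 mg/L

k_d L₀/(k_2−k_d) = 0.387×37.6/(1.59−0.387) = 14.55/1.203 = 12.10 mg/L.
e^(−k_d t) = e^(−0.387×1.810) = 0.4964; e^(−k_2 t) = e^(−1.59×1.810) = 0.05625.
D = 12.10 × (0.4964 − 0.05625) + 1.99 × 0.05625 = 5.323 + 0.1119 = 5.435 mg/L.
DO = C_s − D = 7.92 − 5.435 = 2.485 mg/L.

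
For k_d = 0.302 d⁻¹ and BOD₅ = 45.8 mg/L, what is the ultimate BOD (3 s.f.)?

BOD₅ = L₀(1 − e^(−5k_d)) ⇒ L₀ = BOD₅ / (1 − e^(−5×0.302))
= 45.8 / (1 − 0.2209) = 45.8 / 0.7791 = 58.79 mg/L.

L₀ ≈ 58.8 mg/L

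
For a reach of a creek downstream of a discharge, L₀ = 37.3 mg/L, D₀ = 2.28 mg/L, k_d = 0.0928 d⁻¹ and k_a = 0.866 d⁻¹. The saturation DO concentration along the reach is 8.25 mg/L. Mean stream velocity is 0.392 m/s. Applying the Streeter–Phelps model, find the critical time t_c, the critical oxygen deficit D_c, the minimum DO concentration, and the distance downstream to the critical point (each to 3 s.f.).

At the critical point dD/dt = 0, so k_d L₀ e^(−k_d t) = k_a D. Substituting D(t) from the Streeter–Phelps equation and solving for t gives
t_c = ln[(k_a/k_d)(1 − D₀(k_a−k_d)/(k_d L₀))] / (k_a−k_d).
Here k_a−k_d = 0.7732 d⁻¹ and 1 − D₀(k_a−k_d)/(k_d L₀) = 1 − 2.28×0.7732/(0.0928×37.3) = 0.4907, so
t_c = ln(9.332 × 0.4907) / 0.7732 = 1.522 / 0.7732 = 1.968 d.
L(t_c) = L₀ e^(−k_d t_c) = 37.3 × 0.8331 = 31.07 mg/L, and at the critical point k_a D_c = k_d L, so D_c = (0.0928/0.866) × 31.07 = 3.330 mg/L.
Minimum DO = C_s − D_c = 8.25 − 3.330 = 4.920 mg/L.
x_c = v t_c = 0.392 m/s × 1.968 d × 86400 s/d = 66650 m ≈ 66.6 km.

t_c ≈ 1.97 d; D_c ≈ 3.33 mg/L; min DO ≈ 4.92 mg/L; x_c ≈ 66.6 km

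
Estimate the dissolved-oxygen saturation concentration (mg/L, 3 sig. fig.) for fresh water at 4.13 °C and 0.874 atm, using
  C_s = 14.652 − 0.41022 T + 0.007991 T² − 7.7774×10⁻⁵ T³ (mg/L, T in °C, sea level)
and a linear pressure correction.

At sea level: C_s = 14.652 − 0.41022×4.13 + 0.007991×4.13² − 7.7774×10⁻⁵×4.13³ = 13.09 mg/L.
Pressure correction: C_s' = 13.09 × 0.874 = 11.44 mg/L.

C_s ≈ 11.4 mg/L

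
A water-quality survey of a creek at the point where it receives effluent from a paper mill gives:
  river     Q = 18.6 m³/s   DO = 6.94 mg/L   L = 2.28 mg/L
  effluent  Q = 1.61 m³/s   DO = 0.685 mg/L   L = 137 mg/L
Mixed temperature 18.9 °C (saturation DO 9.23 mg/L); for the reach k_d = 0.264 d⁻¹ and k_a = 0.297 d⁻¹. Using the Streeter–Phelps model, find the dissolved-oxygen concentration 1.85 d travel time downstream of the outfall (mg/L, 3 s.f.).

Mixed DO = (18.6×6.94 + 1.61×0.685)/(18.6+1.61) = 130.2/20.21 = 6.442 mg/L.
Mixed L₀ = (18.6×2.28 + 1.61×137)/(20.21) = 263.0/20.21 = 13.01 mg/L.
Initial deficit D₀ = C_s − DO₀ = 9.23 − 6.442 = 2.788 mg/L.
D(1.85) = [0.264×13.01/(0.297−0.264)](e^(−0.264×1.85) − e^(−0.297×1.85)) + 2.788 e^(−0.297×1.85)
= 104.1 × (0.6136 − 0.5773) + 2.788 × 0.5773 = 5.393 mg/L.
DO = 9.23 − 5.393 = 3.837 mg/L.

DO ≈ 3.84 mg/L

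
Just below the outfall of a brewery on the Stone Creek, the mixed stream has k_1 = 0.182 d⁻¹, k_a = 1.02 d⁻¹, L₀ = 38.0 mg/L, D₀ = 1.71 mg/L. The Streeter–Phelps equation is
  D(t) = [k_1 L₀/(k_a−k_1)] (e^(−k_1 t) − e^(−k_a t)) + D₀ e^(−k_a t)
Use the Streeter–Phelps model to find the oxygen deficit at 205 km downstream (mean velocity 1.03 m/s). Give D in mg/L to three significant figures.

Travel time t = x/v = 205 km / (1.03 m/s) = 205000 m / 1.03 m/s = 199000 s = 2.304 d.
k_1 L₀/(k_a−k_1) = 0.182×38.0/(1.02−0.182) = 6.916/0.8380 = 8.253 mg/L.
e^(−k_1 t) = e^(−0.182×2.304) = 0.6575; e^(−k_a t) = e^(−1.02×2.304) = 0.09540.
D = 8.253 × (0.6575 − 0.09540) + 1.71 × 0.09540 = 4.639 + 0.1631 = 4.802 mg/L.

D ≈ 4.80 mg/L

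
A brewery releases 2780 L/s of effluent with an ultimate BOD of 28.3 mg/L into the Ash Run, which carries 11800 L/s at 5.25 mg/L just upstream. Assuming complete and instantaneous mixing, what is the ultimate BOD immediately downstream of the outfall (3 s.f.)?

Flow-weighted mixing: C = (Q_r C_r + Q_w C_w)/(Q_r + Q_w)
= (11800×5.25 + 2780×28.3)/(11800 + 2780) = 140600/14580 = 9.645 mg/L.

9.64 mg/L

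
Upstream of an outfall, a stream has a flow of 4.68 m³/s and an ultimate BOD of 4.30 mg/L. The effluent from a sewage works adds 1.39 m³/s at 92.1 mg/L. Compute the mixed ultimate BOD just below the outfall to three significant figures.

Flow-weighted mixing: C = (Q_r C_r + Q_w C_w)/(Q_r + Q_w)
= (4.68×4.30 + 1.39×92.1)/(4.68 + 1.39) = 148.1/6.070 = 24.41 mg/L.

24.4 mg/L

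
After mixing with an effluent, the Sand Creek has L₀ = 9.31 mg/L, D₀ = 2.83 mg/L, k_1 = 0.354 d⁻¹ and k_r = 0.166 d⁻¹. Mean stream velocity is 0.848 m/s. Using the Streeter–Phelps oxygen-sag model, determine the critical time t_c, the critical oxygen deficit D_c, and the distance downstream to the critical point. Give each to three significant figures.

With k_r/k_1 = 0.4689 and 1 − D₀(k_r−k_1)/(k_1 L₀) = 1.161,
t_c = ln(0.4689 × 1.161) / (0.166 − 0.354) = ln(0.5446) / -0.1880 = -0.6077/-0.1880 = 3.232 d.
L(t_c) = L₀ e^(−k_1 t_c) = 9.31 × 0.3185 = 2.965 mg/L, and at the critical point k_r D_c = k_1 L, so D_c = (0.354/0.166) × 2.965 = 6.323 mg/L.
x_c = v t_c = 0.848 m/s × 3.232 d × 86400 s/d = 236800 m ≈ 237 km.

t_c ≈ 3.23 d; D_c ≈ 6.32 mg/L; x_c ≈ 237 km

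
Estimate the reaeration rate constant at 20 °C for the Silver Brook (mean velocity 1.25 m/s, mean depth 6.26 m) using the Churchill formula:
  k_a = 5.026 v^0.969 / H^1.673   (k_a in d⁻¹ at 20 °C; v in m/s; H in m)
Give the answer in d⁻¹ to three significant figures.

k_a = 5.026 × 1.25^0.969 / 6.26^1.673 = 5.026 × 1.241 / 21.51 = 0.2900 d⁻¹.

k_a ≈ 0.290 d⁻¹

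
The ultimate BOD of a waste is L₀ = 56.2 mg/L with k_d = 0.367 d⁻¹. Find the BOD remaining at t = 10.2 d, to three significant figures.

L_t = L₀ e^(−k_d t) = 56.2 × e^(−0.367×10.2) = 56.2 × 0.02367 = 1.330 mg/L.

L ≈ 1.33 mg/L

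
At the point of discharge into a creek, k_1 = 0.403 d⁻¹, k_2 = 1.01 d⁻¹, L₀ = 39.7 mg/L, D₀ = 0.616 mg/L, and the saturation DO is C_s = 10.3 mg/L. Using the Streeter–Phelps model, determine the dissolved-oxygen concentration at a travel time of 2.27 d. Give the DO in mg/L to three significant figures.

DO ≈ 2.34 mg/L

k_1 L₀/(k_2−k_1) = 0.403×39.7/(1.01−0.403) = 16.00/0.6070 = 26.36 mg/L.
e^(−k_1 t) = e^(−0.403×2.270) = 0.4006; e^(−k_2 t) = e^(−1.01×2.270) = 0.1010.
D = 26.36 × (0.4006 − 0.1010) + 0.616 × 0.1010 = 7.897 + 0.06221 = 7.959 mg/L.
DO = C_s − D = 10.3 − 7.959 = 2.341 mg/L.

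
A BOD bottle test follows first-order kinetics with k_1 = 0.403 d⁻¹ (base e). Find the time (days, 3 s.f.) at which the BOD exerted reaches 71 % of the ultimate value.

t ≈ 3.07 d

y/L₀ = 1 − e^(−k_1 t) = 0.71 ⇒ e^(−k_1 t) = 0.290
t = −ln(0.290) / 0.403 = 1.238 / 0.403 = 3.072 d.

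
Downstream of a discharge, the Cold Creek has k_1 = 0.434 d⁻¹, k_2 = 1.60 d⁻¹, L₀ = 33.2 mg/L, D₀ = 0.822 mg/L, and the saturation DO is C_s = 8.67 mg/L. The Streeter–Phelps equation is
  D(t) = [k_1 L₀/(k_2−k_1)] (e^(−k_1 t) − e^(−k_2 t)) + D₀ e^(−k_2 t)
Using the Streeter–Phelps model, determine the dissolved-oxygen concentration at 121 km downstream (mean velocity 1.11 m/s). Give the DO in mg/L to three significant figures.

Travel time t = x/v = 121 km / (1.11 m/s) = 121000 m / 1.11 m/s = 109000 s = 1.262 d.
k_1 L₀/(k_2−k_1) = 0.434×33.2/(1.60−0.434) = 14.41/1.166 = 12.36 mg/L.
e^(−k_1 t) = e^(−0.434×1.262) = 0.5784; e^(−k_2 t) = e^(−1.60×1.262) = 0.1328.
D = 12.36 × (0.5784 − 0.1328) + 0.822 × 0.1328 = 5.506 + 0.1092 = 5.615 mg/L.
DO = C_s − D = 8.67 − 5.615 = 3.055 mg/L.

DO ≈ 3.06 mg/L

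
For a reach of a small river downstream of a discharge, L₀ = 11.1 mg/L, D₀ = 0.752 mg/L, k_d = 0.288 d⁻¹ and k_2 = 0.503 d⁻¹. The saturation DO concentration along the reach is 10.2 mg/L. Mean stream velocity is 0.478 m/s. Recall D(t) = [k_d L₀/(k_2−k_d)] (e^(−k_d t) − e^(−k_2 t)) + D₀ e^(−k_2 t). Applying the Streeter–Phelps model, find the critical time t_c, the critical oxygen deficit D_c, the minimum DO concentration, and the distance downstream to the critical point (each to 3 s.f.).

At the critical point dD/dt = 0, so k_d L₀ e^(−k_d t) = k_2 D. Substituting D(t) from the Streeter–Phelps equation and solving for t gives
t_c = ln[(k_2/k_d)(1 − D₀(k_2−k_d)/(k_d L₀))] / (k_2−k_d).
Here k_2−k_d = 0.2150 d⁻¹ and 1 − D₀(k_2−k_d)/(k_d L₀) = 1 − 0.752×0.2150/(0.288×11.1) = 0.9494, so
t_c = ln(1.747 × 0.9494) / 0.2150 = 0.5057 / 0.2150 = 2.352 d.
L(t_c) = L₀ e^(−k_d t_c) = 11.1 × 0.5079 = 5.638 mg/L, and at the critical point k_2 D_c = k_d L, so D_c = (0.288/0.503) × 5.638 = 3.228 mg/L.
Minimum DO = C_s − D_c = 10.2 − 3.228 = 6.972 mg/L.
x_c = v t_c = 0.478 m/s × 2.352 d × 86400 s/d = 97150 m ≈ 97.1 km.

t_c ≈ 2.35 d; D_c ≈ 3.23 mg/L; min DO ≈ 6.97 mg/L; x_c ≈ 97.1 km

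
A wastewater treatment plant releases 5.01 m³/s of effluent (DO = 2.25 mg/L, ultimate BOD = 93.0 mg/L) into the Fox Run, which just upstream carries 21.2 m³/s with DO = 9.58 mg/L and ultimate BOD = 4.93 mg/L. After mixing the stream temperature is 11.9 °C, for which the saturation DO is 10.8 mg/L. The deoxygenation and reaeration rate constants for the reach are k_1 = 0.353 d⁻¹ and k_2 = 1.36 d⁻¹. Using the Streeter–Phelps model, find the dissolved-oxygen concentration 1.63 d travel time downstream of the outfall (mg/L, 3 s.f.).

DO ≈ 7.05 mg/L

Mixed DO = (21.2×9.58 + 5.01×2.25)/(21.2+5.01) = 214.4/26.21 = 8.179 mg/L.
Mixed L₀ = (21.2×4.93 + 5.01×93.0)/(26.21) = 570.4/26.21 = 21.76 mg/L.
Initial deficit D₀ = C_s − DO₀ = 10.8 − 8.179 = 2.621 mg/L.
D(1.63) = [0.353×21.76/(1.36−0.353)](e^(−0.353×1.63) − e^(−1.36×1.63)) + 2.621 e^(−1.36×1.63)
= 7.629 × (0.5625 − 0.1090) + 2.621 × 0.1090 = 3.746 mg/L.
DO = 10.8 − 3.746 = 7.054 mg/L.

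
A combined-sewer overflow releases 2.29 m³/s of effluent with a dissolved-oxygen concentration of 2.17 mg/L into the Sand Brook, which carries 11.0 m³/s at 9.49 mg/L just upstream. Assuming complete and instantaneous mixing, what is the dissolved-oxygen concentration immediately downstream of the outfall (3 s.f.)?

Flow-weighted mixing: C = (Q_r C_r + Q_w C_w)/(Q_r + Q_w)
= (11.0×9.49 + 2.29×2.17)/(11.0 + 2.29) = 109.4/13.29 = 8.229 mg/L.

8.23 mg/L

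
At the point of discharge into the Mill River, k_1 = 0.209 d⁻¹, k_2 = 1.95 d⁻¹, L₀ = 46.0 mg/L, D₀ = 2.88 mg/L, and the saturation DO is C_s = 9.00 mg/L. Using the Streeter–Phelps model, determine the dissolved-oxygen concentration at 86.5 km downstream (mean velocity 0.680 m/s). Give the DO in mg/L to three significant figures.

Travel time t = x/v = 86.5 km / (0.680 m/s) = 86500 m / 0.680 m/s = 127200 s = 1.472 d.
k_1 L₀/(k_2−k_1) = 0.209×46.0/(1.95−0.209) = 9.614/1.741 = 5.522 mg/L.
e^(−k_1 t) = e^(−0.209×1.472) = 0.7351; e^(−k_2 t) = e^(−1.95×1.472) = 0.05664.
D = 5.522 × (0.7351 − 0.05664) + 2.88 × 0.05664 = 3.747 + 0.1631 = 3.910 mg/L.
DO = C_s − D = 9.00 − 3.910 = 5.090 mg/L.

DO ≈ 5.09 mg/L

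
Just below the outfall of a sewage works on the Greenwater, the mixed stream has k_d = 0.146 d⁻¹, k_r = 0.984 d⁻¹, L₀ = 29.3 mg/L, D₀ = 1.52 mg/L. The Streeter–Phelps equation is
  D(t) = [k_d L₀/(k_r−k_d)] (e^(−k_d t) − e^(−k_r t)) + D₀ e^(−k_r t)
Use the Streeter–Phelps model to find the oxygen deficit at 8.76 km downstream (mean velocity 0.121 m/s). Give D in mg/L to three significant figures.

D ≈ 2.95 mg/L

Travel time t = x/v = 8.76 km / (0.121 m/s) = 8760 m / 0.121 m/s = 72400 s = 0.8379 d.
k_d L₀/(k_r−k_d) = 0.146×29.3/(0.984−0.146) = 4.278/0.8380 = 5.105 mg/L.
e^(−k_d t) = e^(−0.146×0.8379) = 0.8849; e^(−k_r t) = e^(−0.984×0.8379) = 0.4384.
D = 5.105 × (0.8849 − 0.4384) + 1.52 × 0.4384 = 2.279 + 0.6664 = 2.945 mg/L.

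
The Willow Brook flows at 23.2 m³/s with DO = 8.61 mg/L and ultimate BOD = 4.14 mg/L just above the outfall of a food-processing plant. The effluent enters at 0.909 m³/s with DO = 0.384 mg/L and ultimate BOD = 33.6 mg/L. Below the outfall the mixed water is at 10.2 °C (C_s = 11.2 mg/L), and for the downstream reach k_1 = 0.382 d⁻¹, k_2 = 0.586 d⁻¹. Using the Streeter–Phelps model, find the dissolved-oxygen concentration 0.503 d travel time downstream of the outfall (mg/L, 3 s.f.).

Mixed DO = (23.2×8.61 + 0.909×0.384)/(23.2+0.909) = 200.1/24.11 = 8.300 mg/L.
Mixed L₀ = (23.2×4.14 + 0.909×33.6)/(24.11) = 126.6/24.11 = 5.251 mg/L.
Initial deficit D₀ = C_s − DO₀ = 11.2 − 8.300 = 2.900 mg/L.
D(0.503) = [0.382×5.251/(0.586−0.382)](e^(−0.382×0.503) − e^(−0.586×0.503)) + 2.900 e^(−0.586×0.503)
= 9.832 × (0.8252 − 0.7447) + 2.900 × 0.7447 = 2.951 mg/L.
DO = 11.2 − 2.951 = 8.249 mg/L.

DO ≈ 8.25 mg/L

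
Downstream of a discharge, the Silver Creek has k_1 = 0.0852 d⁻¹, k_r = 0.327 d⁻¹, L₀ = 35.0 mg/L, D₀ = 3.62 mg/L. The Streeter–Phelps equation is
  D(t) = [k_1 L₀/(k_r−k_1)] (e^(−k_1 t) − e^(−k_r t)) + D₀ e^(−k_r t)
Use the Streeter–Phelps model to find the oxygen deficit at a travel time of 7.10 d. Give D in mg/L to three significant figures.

D ≈ 5.88 mg/L

k_1 L₀/(k_r−k_1) = 0.0852×35.0/(0.327−0.0852) = 2.982/0.2418 = 12.33 mg/L.
e^(−k_1 t) = e^(−0.0852×7.100) = 0.5461; e^(−k_r t) = e^(−0.327×7.100) = 0.09811.
D = 12.33 × (0.5461 − 0.09811) + 3.62 × 0.09811 = 5.525 + 0.3551 = 5.880 mg/L.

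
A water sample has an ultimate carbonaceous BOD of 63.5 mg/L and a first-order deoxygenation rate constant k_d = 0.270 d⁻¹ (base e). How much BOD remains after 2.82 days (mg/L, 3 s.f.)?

L_t = L₀ e^(−k_d t) = 63.5 × e^(−0.270×2.82) = 63.5 × 0.4670 = 29.66 mg/L.

L ≈ 29.7 mg/L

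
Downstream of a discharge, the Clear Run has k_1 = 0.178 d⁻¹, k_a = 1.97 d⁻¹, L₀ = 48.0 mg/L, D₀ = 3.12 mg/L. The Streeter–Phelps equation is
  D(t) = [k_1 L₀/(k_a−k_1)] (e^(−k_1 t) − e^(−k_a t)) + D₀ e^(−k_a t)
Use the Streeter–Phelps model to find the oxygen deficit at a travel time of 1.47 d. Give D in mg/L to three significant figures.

D ≈ 3.58 mg/L

k_1 L₀/(k_a−k_1) = 0.178×48.0/(1.97−0.178) = 8.544/1.792 = 4.768 mg/L.
e^(−k_1 t) = e^(−0.178×1.470) = 0.7698; e^(−k_a t) = e^(−1.97×1.470) = 0.05525.
D = 4.768 × (0.7698 − 0.05525) + 3.12 × 0.05525 = 3.407 + 0.1724 = 3.579 mg/L.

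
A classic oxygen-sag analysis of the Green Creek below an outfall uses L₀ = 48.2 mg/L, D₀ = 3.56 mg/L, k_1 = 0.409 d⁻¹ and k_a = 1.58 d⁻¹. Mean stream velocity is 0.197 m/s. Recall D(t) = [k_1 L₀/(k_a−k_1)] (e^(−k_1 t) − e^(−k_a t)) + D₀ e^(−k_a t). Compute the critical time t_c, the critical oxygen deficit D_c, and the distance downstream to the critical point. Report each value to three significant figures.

t_c ≈ 0.951 d; D_c ≈ 8.46 mg/L; x_c ≈ 16.2 km

At the critical point dD/dt = 0, so k_1 L₀ e^(−k_1 t) = k_a D. Substituting D(t) from the Streeter–Phelps equation and solving for t gives
t_c = ln[(k_a/k_1)(1 − D₀(k_a−k_1)/(k_1 L₀))] / (k_a−k_1).
Here k_a−k_1 = 1.171 d⁻¹ and 1 − D₀(k_a−k_1)/(k_1 L₀) = 1 − 3.56×1.171/(0.409×48.2) = 0.7885, so
t_c = ln(3.863 × 0.7885) / 1.171 = 1.114 / 1.171 = 0.9512 d.
L(t_c) = L₀ e^(−k_1 t_c) = 48.2 × 0.6777 = 32.67 mg/L, and at the critical point k_a D_c = k_1 L, so D_c = (0.409/1.58) × 32.67 = 8.456 mg/L.
x_c = v t_c = 0.197 m/s × 0.9512 d × 86400 s/d = 16190 m ≈ 16.2 km.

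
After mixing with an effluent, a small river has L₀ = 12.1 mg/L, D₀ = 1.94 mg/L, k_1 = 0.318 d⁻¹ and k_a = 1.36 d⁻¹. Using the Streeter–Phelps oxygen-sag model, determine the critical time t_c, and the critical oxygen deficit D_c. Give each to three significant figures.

t_c ≈ 0.679 d; D_c ≈ 2.28 mg/L

With k_a/k_1 = 4.277 and 1 − D₀(k_a−k_1)/(k_1 L₀) = 0.4746,
t_c = ln(4.277 × 0.4746) / (1.36 − 0.318) = ln(2.030) / 1.042 = 0.7080/1.042 = 0.6795 d.
D_c = (k_1/k_a) L₀ e^(−k_1 t_c) = (0.318/1.36) × 12.1 × e^(−0.318×0.6795) = 0.2338 × 12.1 × 0.8057 = 2.279 mg/L.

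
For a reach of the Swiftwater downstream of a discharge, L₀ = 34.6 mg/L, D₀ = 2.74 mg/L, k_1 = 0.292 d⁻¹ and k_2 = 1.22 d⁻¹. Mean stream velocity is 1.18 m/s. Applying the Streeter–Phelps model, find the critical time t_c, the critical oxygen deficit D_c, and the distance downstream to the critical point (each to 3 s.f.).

At the critical point dD/dt = 0, so k_1 L₀ e^(−k_1 t) = k_2 D. Substituting D(t) from the Streeter–Phelps equation and solving for t gives
t_c = ln[(k_2/k_1)(1 − D₀(k_2−k_1)/(k_1 L₀))] / (k_2−k_1).
Here k_2−k_1 = 0.9280 d⁻¹ and 1 − D₀(k_2−k_1)/(k_1 L₀) = 1 − 2.74×0.9280/(0.292×34.6) = 0.7483, so
t_c = ln(4.178 × 0.7483) / 0.9280 = 1.140 / 0.9280 = 1.228 d.
D_c = (k_1/k_2) L₀ e^(−k_1 t_c) = (0.292/1.22) × 34.6 × e^(−0.292×1.228) = 0.2393 × 34.6 × 0.6986 = 5.785 mg/L.
x_c = v t_c = 1.18 m/s × 1.228 d × 86400 s/d = 125200 m ≈ 125 km.

t_c ≈ 1.23 d; D_c ≈ 5.79 mg/L; x_c ≈ 125 km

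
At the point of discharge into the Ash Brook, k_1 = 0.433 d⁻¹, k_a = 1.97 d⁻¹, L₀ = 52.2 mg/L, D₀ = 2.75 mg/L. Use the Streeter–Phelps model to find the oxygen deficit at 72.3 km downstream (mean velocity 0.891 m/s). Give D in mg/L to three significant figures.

D ≈ 7.91 mg/L

Travel time t = x/v = 72.3 km / (0.891 m/s) = 72300 m / 0.891 m/s = 81140 s = 0.9392 d.
k_1 L₀/(k_a−k_1) = 0.433×52.2/(1.97−0.433) = 22.60/1.537 = 14.71 mg/L.
e^(−k_1 t) = e^(−0.433×0.9392) = 0.6659; e^(−k_a t) = e^(−1.97×0.9392) = 0.1572.
D = 14.71 × (0.6659 − 0.1572) + 2.75 × 0.1572 = 7.480 + 0.4323 = 7.912 mg/L.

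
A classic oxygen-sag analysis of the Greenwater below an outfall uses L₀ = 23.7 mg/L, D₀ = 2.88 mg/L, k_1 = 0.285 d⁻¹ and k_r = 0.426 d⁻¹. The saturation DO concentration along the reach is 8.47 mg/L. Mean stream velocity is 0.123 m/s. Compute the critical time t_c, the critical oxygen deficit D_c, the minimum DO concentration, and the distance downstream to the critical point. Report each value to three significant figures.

t_c = [1/(k_r−k_1)] ln[(k_r/k_1)(1 − D₀(k_r−k_1)/(k_1 L₀))]
= [1/(0.426−0.285)] ln[(0.426/0.285)(1 − 2.88×0.1410/(0.285×23.7))]
= (1/0.1410) ln[1.495 × 0.9399] = 7.092 × ln(1.405) = 7.092 × 0.3399 = 2.411 d.
D_c = (k_1/k_r) L₀ e^(−k_1 t_c) = (0.285/0.426) × 23.7 × e^(−0.285×2.411) = 0.6690 × 23.7 × 0.5030 = 7.976 mg/L.
Minimum DO = C_s − D_c = 8.47 − 7.976 = 0.4943 mg/L.
x_c = v t_c = 0.123 m/s × 2.411 d × 86400 s/d = 25620 m ≈ 25.6 km.

t_c ≈ 2.41 d; D_c ≈ 7.98 mg/L; min DO ≈ 0.494 mg/L; x_c ≈ 25.6 km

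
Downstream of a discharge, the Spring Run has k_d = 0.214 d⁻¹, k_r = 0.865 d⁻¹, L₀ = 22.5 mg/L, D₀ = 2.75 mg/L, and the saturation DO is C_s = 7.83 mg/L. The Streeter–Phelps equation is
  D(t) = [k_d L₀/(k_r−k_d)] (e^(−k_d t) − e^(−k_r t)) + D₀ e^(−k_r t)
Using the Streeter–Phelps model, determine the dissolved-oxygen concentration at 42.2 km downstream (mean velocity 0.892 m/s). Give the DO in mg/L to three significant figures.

DO ≈ 4.14 mg/L

Travel time t = x/v = 42.2 km / (0.892 m/s) = 42200 m / 0.892 m/s = 47310 s = 0.5476 d.
k_d L₀/(k_r−k_d) = 0.214×22.5/(0.865−0.214) = 4.815/0.6510 = 7.396 mg/L.
e^(−k_d t) = e^(−0.214×0.5476) = 0.8894; e^(−k_r t) = e^(−0.865×0.5476) = 0.6227.
D = 7.396 × (0.8894 − 0.6227) + 2.75 × 0.6227 = 1.973 + 1.713 = 3.685 mg/L.
DO = C_s − D = 7.83 − 3.685 = 4.145 mg/L.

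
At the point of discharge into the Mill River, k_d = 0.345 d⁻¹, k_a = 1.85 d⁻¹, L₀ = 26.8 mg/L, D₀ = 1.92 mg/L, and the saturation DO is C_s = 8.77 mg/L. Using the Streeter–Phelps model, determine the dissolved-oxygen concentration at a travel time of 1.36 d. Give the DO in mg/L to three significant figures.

k_d L₀/(k_a−k_d) = 0.345×26.8/(1.85−0.345) = 9.246/1.505 = 6.144 mg/L.
e^(−k_d t) = e^(−0.345×1.360) = 0.6255; e^(−k_a t) = e^(−1.85×1.360) = 0.08078.
D = 6.144 × (0.6255 − 0.08078) + 1.92 × 0.08078 = 3.347 + 0.1551 = 3.502 mg/L.
DO = C_s − D = 8.77 − 3.502 = 5.268 mg/L.

DO ≈ 5.27 mg/L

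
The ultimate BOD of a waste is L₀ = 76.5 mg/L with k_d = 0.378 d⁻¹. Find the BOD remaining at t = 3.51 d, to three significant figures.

L_t = L₀ e^(−k_d t) = 76.5 × e^(−0.378×3.51) = 76.5 × 0.2653 = 20.30 mg/L.

L ≈ 20.3 mg/L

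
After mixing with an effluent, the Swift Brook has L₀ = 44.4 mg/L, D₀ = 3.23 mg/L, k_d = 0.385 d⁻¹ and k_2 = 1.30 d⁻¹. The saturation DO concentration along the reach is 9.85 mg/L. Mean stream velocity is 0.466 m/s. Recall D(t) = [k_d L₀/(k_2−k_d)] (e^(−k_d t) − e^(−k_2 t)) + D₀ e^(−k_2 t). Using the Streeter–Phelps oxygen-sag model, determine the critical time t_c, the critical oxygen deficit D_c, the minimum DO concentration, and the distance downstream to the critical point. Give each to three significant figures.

At the critical point dD/dt = 0, so k_d L₀ e^(−k_d t) = k_2 D. Substituting D(t) from the Streeter–Phelps equation and solving for t gives
t_c = ln[(k_2/k_d)(1 − D₀(k_2−k_d)/(k_d L₀))] / (k_2−k_d).
Here k_2−k_d = 0.9150 d⁻¹ and 1 − D₀(k_2−k_d)/(k_d L₀) = 1 − 3.23×0.9150/(0.385×44.4) = 0.8271, so
t_c = ln(3.377 × 0.8271) / 0.9150 = 1.027 / 0.9150 = 1.122 d.
D_c = (k_d/k_2) L₀ e^(−k_d t_c) = (0.385/1.30) × 44.4 × e^(−0.385×1.122) = 0.2962 × 44.4 × 0.6491 = 8.535 mg/L.
Minimum DO = C_s − D_c = 9.85 − 8.535 = 1.315 mg/L.
x_c = v t_c = 0.466 m/s × 1.122 d × 86400 s/d = 45190 m ≈ 45.2 km.

t_c ≈ 1.12 d; D_c ≈ 8.54 mg/L; min DO ≈ 1.31 mg/L; x_c ≈ 45.2 km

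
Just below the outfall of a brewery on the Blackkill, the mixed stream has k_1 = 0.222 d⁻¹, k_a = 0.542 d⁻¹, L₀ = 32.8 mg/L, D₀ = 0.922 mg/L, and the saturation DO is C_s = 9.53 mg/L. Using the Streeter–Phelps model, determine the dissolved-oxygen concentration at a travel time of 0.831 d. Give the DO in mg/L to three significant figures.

DO ≈ 4.52 mg/L

k_1 L₀/(k_a−k_1) = 0.222×32.8/(0.542−0.222) = 7.282/0.3200 = 22.75 mg/L.
e^(−k_1 t) = e^(−0.222×0.8310) = 0.8315; e^(−k_a t) = e^(−0.542×0.8310) = 0.6374.
D = 22.75 × (0.8315 − 0.6374) + 0.922 × 0.6374 = 4.418 + 0.5877 = 5.006 mg/L.
DO = C_s − D = 9.53 − 5.006 = 4.524 mg/L.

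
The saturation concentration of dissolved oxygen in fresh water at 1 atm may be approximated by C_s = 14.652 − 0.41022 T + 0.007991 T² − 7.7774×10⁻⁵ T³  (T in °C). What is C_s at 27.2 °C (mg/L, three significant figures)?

C_s = 14.652 − 0.41022×27.2 + 0.007991×27.2² − 7.7774×10⁻⁵×27.2³ = 7.841 mg/L.

C_s ≈ 7.84 mg/L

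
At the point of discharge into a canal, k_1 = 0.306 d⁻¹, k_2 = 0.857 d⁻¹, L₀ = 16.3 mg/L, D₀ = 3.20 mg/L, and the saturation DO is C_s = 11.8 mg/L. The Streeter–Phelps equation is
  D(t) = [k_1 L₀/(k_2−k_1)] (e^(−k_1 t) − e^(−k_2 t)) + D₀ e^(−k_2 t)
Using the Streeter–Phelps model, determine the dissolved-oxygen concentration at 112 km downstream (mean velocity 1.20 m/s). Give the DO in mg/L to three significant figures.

Travel time t = x/v = 112 km / (1.20 m/s) = 112000 m / 1.20 m/s = 93330 s = 1.080 d.
k_1 L₀/(k_2−k_1) = 0.306×16.3/(0.857−0.306) = 4.988/0.5510 = 9.052 mg/L.
e^(−k_1 t) = e^(−0.306×1.080) = 0.7185; e^(−k_2 t) = e^(−0.857×1.080) = 0.3962.
D = 9.052 × (0.7185 − 0.3962) + 3.20 × 0.3962 = 2.918 + 1.268 = 4.185 mg/L.
DO = C_s − D = 11.8 − 4.185 = 7.615 mg/L.

DO ≈ 7.61 mg/L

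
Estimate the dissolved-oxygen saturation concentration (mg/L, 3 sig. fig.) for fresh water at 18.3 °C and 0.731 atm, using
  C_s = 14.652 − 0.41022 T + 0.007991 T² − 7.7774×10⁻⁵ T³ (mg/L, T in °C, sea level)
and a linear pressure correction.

At sea level: C_s = 14.652 − 0.41022×18.3 + 0.007991×18.3² − 7.7774×10⁻⁵×18.3³ = 9.344 mg/L.
Pressure correction: C_s' = 9.344 × 0.731 = 6.831 mg/L.

C_s ≈ 6.83 mg/L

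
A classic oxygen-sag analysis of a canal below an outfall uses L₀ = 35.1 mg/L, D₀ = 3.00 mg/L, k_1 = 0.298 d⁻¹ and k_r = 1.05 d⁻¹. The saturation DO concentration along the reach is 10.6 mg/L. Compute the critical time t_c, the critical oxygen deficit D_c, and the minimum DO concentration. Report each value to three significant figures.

At the critical point dD/dt = 0, so k_1 L₀ e^(−k_1 t) = k_r D. Substituting D(t) from the Streeter–Phelps equation and solving for t gives
t_c = ln[(k_r/k_1)(1 − D₀(k_r−k_1)/(k_1 L₀))] / (k_r−k_1).
Here k_r−k_1 = 0.7520 d⁻¹ and 1 − D₀(k_r−k_1)/(k_1 L₀) = 1 − 3.00×0.7520/(0.298×35.1) = 0.7843, so
t_c = ln(3.523 × 0.7843) / 0.7520 = 1.017 / 0.7520 = 1.352 d.
D_c = (k_1/k_r) L₀ e^(−k_1 t_c) = (0.298/1.05) × 35.1 × e^(−0.298×1.352) = 0.2838 × 35.1 × 0.6684 = 6.659 mg/L.
Minimum DO = C_s − D_c = 10.6 − 6.659 = 3.941 mg/L.

t_c ≈ 1.35 d; D_c ≈ 6.66 mg/L; min DO ≈ 3.94 mg/L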